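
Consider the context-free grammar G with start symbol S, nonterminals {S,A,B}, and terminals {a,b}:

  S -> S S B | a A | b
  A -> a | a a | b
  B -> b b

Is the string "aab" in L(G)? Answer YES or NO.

Convert to CNF:
  S -> S X2 | T0 A | b
  A -> T0 T0 | a | b
  B -> T1 T1
  T0 -> a
  T1 -> b
  X2 -> S B

CYK fill:
  [0..0]={A,T0}  "a"  orig:{A}
  [1..1]={A,T0}  "a"  orig:{A}
  [2..2]={A,S,T1}  "b"  orig:{A,S}
  [0..1]={A,S}  "aa"
  [1..2]={S}  "ab"
  [0..2]=∅  "aab"

S ∉ T[0,2] ⇒ NO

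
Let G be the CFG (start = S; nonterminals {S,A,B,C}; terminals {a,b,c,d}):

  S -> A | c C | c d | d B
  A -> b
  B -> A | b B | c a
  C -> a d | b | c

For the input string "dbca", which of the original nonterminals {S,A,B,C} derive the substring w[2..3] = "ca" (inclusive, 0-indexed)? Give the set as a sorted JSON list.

Convert to CNF:
  S -> T1 C | T1 T3 | T3 B | b
  A -> b
  B -> T0 B | T1 T2 | b
  C -> T2 T3 | b | c
  T0 -> b
  T1 -> c
  T2 -> a
  T3 -> d

Fill CYK table bottom-up — only the sub-triangle for w[2..3]:
  cell(2,2) c: {C,T1}  orig:{C}
  cell(3,3) a: {T2}  orig:{}
  cell(2,3) ca: {B}

Original NTs in T[2,3] deriving "ca": ["B"]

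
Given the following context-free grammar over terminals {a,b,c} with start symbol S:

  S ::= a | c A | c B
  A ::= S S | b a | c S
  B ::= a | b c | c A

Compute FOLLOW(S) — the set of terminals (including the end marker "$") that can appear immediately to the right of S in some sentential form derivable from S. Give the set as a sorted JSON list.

Compute FIRST by fixpoint:
[1]
  A via A→b a: +{b}
  A via A→c S: +{c}
  B via B→a: +{a}
  B via B→b c: +{b}
  B via B→c A: +{c}
  S via S→a: +{a}
  S via S→c A: +{c}
  FIRST[S]={a,c}  FIRST[A]={b,c}  FIRST[B]={a,b,c}
[2]
  A via A→S S: +{a}
  FIRST[S]={a,c}  FIRST[A]={a,b,c}  FIRST[B]={a,b,c}
[3] (stable)
  FIRST[S]={a,c}  FIRST[A]={a,b,c}  FIRST[B]={a,b,c}

FOLLOW sets:
seed FOLLOW(S) with $
pass 1:
  A→S S: FOLLOW(S) ⊇ FIRST(S) = {a,c}; new: +{a,c}
  S→c A: FOLLOW(A) ⊇ FOLLOW(S) ⊇ {$,a,c}; new: +{$,a,c}
  S→c B: FOLLOW(B) ⊇ FOLLOW(S) ⊇ {$,a,c}; new: +{$,a,c}
  FOLLOW[S]={$,a,c}  FOLLOW[A]={$,a,c}  FOLLOW[B]={$,a,c}
pass 2: (no change)
  FOLLOW[S]={$,a,c}  FOLLOW[A]={$,a,c}  FOLLOW[B]={$,a,c}

FOLLOW(S) = ["$", "a", "c"]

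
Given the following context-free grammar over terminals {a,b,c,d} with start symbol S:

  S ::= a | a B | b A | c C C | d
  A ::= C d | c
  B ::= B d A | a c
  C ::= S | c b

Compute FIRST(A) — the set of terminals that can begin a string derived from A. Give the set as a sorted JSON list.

Compute FIRST by fixpoint:
pass 1:
  A via A→c: +{c}
  B via B→a c: +{a}
  C via C→c b: +{c}
  S via S→a: +{a}
  S via S→b A: +{b}
  S via S→c C C: +{c}
  S via S→d: +{d}
  FIRST[S]={a,b,c,d}  FIRST[A]={c}  FIRST[B]={a}  FIRST[C]={c}
pass 2:
  C via C→S: +{a,b,d}
  FIRST[S]={a,b,c,d}  FIRST[A]={c}  FIRST[B]={a}  FIRST[C]={a,b,c,d}
pass 3:
  A via A→C d: +{a,b,d}
  FIRST[S]={a,b,c,d}  FIRST[A]={a,b,c,d}  FIRST[B]={a}  FIRST[C]={a,b,c,d}
pass 4: (stable)
  FIRST[S]={a,b,c,d}  FIRST[A]={a,b,c,d}  FIRST[B]={a}  FIRST[C]={a,b,c,d}

FIRST(A) = ["a", "b", "c", "d"]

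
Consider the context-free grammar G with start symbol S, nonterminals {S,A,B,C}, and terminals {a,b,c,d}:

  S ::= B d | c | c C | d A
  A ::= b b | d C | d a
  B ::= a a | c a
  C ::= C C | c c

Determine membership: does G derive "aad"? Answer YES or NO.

Convert to CNF:
  S -> B T1 | T1 A | T3 C | c
  A -> T0 T0 | T1 C | T1 T2
  B -> T2 T2 | T3 T2
  C -> C C | T3 T3
  T0 -> b
  T1 -> d
  T2 -> a
  T3 -> c

Fill CYK table bottom-up:
  cell(0,0) a: {T2}  orig:{}
  cell(1,1) a: {T2}  orig:{}
  cell(2,2) d: {T1}  orig:{}
  cell(0,1) aa: {B}
  cell(1,2) ad: ∅
  cell(0,2) aad: {S}

S ∈ T[0,2] ⇒ YES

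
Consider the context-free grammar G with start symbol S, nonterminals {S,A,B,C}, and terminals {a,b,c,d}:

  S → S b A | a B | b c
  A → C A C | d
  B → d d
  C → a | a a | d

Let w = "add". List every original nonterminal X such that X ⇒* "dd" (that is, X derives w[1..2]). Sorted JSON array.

CNF form of G:
  S -> S X5 | T1 B | T2 T3
  A -> C X4 | d
  B -> T0 T0
  C -> T1 T1 | a | d
  T0 -> d
  T1 -> a
  T2 -> b
  T3 -> c
  X4 -> A C
  X5 -> T2 A

CYK table (by increasing span), restricted to cells inside w[1..2]:
  T[1,1] 'd' = {A,C,T0}  orig:{A,C}
  T[2,2] 'd' = {A,C,T0}  orig:{A,C}
  T[1,2] 'dd' = {B,X4}  orig:{B}

Original NTs in T[1,2] deriving "dd": ["B"]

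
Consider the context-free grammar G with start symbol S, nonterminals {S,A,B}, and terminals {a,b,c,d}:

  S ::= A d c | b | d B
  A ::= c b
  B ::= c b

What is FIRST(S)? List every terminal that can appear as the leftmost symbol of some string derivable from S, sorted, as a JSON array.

FIRST sets, iterate to fixpoint:
iter 1:
  A via A→c b: +{c}
  B via B→c b: +{c}
  S via S→A d c: +{c}
  S via S→b: +{b}
  S via S→d B: +{d}
  S: {b,c,d}  A: {c}  B: {c}
iter 2: (stable)
  S: {b,c,d}  A: {c}  B: {c}

FIRST(S) = ["b", "c", "d"]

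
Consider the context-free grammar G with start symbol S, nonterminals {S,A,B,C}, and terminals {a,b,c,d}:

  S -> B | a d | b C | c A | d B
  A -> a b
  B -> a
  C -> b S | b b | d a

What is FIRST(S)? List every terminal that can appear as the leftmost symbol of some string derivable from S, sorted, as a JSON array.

FIRST sets, iterate to fixpoint:
pass 1:
  A via A→a b: +{a}
  B via B→a: +{a}
  C via C→b S: +{b}
  C via C→d a: +{d}
  S via S→B: +{a}
  S via S→b C: +{b}
  S via S→c A: +{c}
  S via S→d B: +{d}
  S: {a,b,c,d}  A: {a}  B: {a}  C: {b,d}
pass 2: — fixpoint
  S: {a,b,c,d}  A: {a}  B: {a}  C: {b,d}

FIRST(S) = ["a", "b", "c", "d"]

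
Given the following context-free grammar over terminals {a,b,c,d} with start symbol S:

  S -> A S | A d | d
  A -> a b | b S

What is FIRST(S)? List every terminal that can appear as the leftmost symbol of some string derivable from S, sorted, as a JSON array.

Compute FIRST by fixpoint:
pass 1:
  A via A→a b: +{a}
  A via A→b S: +{b}
  S via S→A S: +{a,b}
  S via S→d: +{d}
  FIRST[S]={a,b,d}  FIRST[A]={a,b}
pass 2: — fixpoint
  FIRST[S]={a,b,d}  FIRST[A]={a,b}

FIRST(S) = ["a", "b", "d"]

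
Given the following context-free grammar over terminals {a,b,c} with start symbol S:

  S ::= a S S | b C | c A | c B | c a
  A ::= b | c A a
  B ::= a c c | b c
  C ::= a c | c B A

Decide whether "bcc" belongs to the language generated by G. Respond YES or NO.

Convert to CNF:
  S -> T0 A | T0 B | T0 T1 | T1 X6 | T2 C
  A -> T0 X3 | b
  B -> T1 X4 | T2 T0
  C -> T0 X5 | T1 T0
  T0 -> c
  T1 -> a
  T2 -> b
  X3 -> A T1
  X4 -> T0 T0
  X5 -> B A
  X6 -> S S

CYK table (by increasing span):
  [0..0]={A,T2}  "b"  orig:{A}
  [1..1]={T0}  "c"  orig:{}
  [2..2]={T0}  "c"  orig:{}
  [0..1]={B}  "bc"
  [1..2]={X4}  "cc"  orig:{}
  [0..2]=∅  "bcc"

S ∉ T[0,2] ⇒ NO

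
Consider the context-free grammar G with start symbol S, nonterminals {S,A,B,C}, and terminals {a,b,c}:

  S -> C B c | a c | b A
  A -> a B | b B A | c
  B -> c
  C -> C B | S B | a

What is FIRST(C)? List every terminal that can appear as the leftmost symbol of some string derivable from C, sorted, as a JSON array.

Compute FIRST by fixpoint:
iter 1:
  A via A→a B: +{a}
  A via A→b B A: +{b}
  A via A→c: +{c}
  B via B→c: +{c}
  C via C→a: +{a}
  S via S→C B c: +{a}
  S via S→b A: +{b}
  FIRST(S)={a,b}  FIRST(A)={a,b,c}  FIRST(B)={c}  FIRST(C)={a}
iter 2:
  C via C→S B: +{b}
  FIRST(S)={a,b}  FIRST(A)={a,b,c}  FIRST(B)={c}  FIRST(C)={a,b}
iter 3: — fixpoint
  FIRST(S)={a,b}  FIRST(A)={a,b,c}  FIRST(B)={c}  FIRST(C)={a,b}

FIRST(C) = ["a", "b"]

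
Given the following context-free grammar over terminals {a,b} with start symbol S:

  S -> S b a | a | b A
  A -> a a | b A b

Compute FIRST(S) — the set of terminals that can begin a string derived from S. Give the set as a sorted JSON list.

FIRST iteration:
pass 1:
  A via A→a a: +{a}
  A via A→b A b: +{b}
  S via S→a: +{a}
  S via S→b A: +{b}
  FIRST(S)={a,b}  FIRST(A)={a,b}
pass 2: — fixpoint
  FIRST(S)={a,b}  FIRST(A)={a,b}

FIRST(S) = ["a", "b"]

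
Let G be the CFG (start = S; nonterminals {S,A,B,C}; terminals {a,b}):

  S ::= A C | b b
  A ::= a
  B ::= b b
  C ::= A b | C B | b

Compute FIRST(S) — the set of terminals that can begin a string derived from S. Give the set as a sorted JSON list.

FIRST iteration:
iter 1:
  A via A→a: +{a}
  B via B→b b: +{b}
  C via C→A b: +{a}
  C via C→b: +{b}
  S via S→A C: +{a}
  S via S→b b: +{b}
  FIRST[S]={a,b}  FIRST[A]={a}  FIRST[B]={b}  FIRST[C]={a,b}
iter 2: (no change)
  FIRST[S]={a,b}  FIRST[A]={a}  FIRST[B]={b}  FIRST[C]={a,b}

FIRST(S) = ["a", "b"]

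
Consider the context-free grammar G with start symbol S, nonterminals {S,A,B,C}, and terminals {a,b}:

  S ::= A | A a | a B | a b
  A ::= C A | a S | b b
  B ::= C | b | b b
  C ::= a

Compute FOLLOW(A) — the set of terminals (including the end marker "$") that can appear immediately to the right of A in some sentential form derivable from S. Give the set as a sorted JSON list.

Compute FIRST by fixpoint:
iter 1:
  A via A→a S: +{a}
  A via A→b b: +{b}
  B via B→b: +{b}
  C via C→a: +{a}
  S via S→A: +{a,b}
  FIRST[S]={a,b}  FIRST[A]={a,b}  FIRST[B]={b}  FIRST[C]={a}
iter 2:
  B via B→C: +{a}
  FIRST[S]={a,b}  FIRST[A]={a,b}  FIRST[B]={a,b}  FIRST[C]={a}
iter 3: (no change)
  FIRST[S]={a,b}  FIRST[A]={a,b}  FIRST[B]={a,b}  FIRST[C]={a}

FOLLOW iteration:
initialize: $ ∈ FOLLOW(S)
pass 1:
  A→C A: FOLLOW(C) ⊇ FIRST(A) = {a,b}; new: +{a,b}
  S→A: FOLLOW(A) ⊇ FOLLOW(S) ⊇ {$}; new: +{$}
  S→A a: FOLLOW(A) ⊇ FIRST(a) = {a}; new: +{a}
  S→a B: FOLLOW(B) ⊇ FOLLOW(S) ⊇ {$}; new: +{$}
  S: {$}  A: {$,a}  B: {$}  C: {a,b}
pass 2:
  A→a S: FOLLOW(S) ⊇ FOLLOW(A) ⊇ {$,a}; new: +{a}
  B→C: FOLLOW(C) ⊇ FOLLOW(B) ⊇ {$}; new: +{$}
  S→a B: FOLLOW(B) ⊇ FOLLOW(S) ⊇ {$,a}; new: +{a}
  S: {$,a}  A: {$,a}  B: {$,a}  C: {$,a,b}
pass 3: (stable)
  S: {$,a}  A: {$,a}  B: {$,a}  C: {$,a,b}

FOLLOW(A) = ["$", "a"]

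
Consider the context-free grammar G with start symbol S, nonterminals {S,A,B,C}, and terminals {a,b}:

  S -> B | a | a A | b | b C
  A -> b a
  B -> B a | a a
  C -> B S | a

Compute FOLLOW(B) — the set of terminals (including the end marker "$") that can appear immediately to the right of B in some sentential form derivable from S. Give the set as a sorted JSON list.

FIRST sets, iterate to fixpoint:
round 1:
  A via A→b a: +{b}
  B via B→a a: +{a}
  C via C→B S: +{a}
  S via S→B: +{a}
  S via S→b: +{b}
  FIRST[S]={a,b}  FIRST[A]={b}  FIRST[B]={a}  FIRST[C]={a}
round 2: done
  FIRST[S]={a,b}  FIRST[A]={b}  FIRST[B]={a}  FIRST[C]={a}

FOLLOW sets:
initialize: $ ∈ FOLLOW(S)
pass 1:
  B→B a: FOLLOW(B) ⊇ FIRST(a) = {a}; new: +{a}
  C→B S: FOLLOW(B) ⊇ FIRST(S) = {a,b}; new: +{b}
  S→B: FOLLOW(B) ⊇ FOLLOW(S) ⊇ {$}; new: +{$}
  S→a A: FOLLOW(A) ⊇ FOLLOW(S) ⊇ {$}; new: +{$}
  S→b C: FOLLOW(C) ⊇ FOLLOW(S) ⊇ {$}; new: +{$}
  S: {$}  A: {$}  B: {$,a,b}  C: {$}
pass 2: (stable)
  S: {$}  A: {$}  B: {$,a,b}  C: {$}

FOLLOW(B) = ["$", "a", "b"]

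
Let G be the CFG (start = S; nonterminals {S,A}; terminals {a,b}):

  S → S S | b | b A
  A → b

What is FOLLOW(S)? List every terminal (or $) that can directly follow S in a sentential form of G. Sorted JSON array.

FIRST iteration:
round 1:
  A via A→b: +{b}
  S via S→b: +{b}
  FIRST[S]={b}  FIRST[A]={b}
round 2: (stable)
  FIRST[S]={b}  FIRST[A]={b}

FOLLOW sets:
FOLLOW(S) := {$}
[1]
  S→S S: FOLLOW(S) ⊇ FIRST(S) = {b}; new: +{b}
  S→b A: FOLLOW(A) ⊇ FOLLOW(S) ⊇ {$,b}; new: +{$,b}
  FOLLOW[S]={$,b}  FOLLOW[A]={$,b}
[2] done
  FOLLOW[S]={$,b}  FOLLOW[A]={$,b}

FOLLOW(S) = ["$", "b"]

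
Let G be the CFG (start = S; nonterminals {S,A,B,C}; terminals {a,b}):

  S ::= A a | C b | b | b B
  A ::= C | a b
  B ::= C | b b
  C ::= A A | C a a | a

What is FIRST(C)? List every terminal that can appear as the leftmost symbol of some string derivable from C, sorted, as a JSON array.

FIRST sets, iterate to fixpoint:
pass 1:
  A via A→a b: +{a}
  B via B→b b: +{b}
  C via C→A A: +{a}
  S via S→A a: +{a}
  S via S→b: +{b}
  FIRST[S]={a,b}  FIRST[A]={a}  FIRST[B]={b}  FIRST[C]={a}
pass 2:
  B via B→C: +{a}
  FIRST[S]={a,b}  FIRST[A]={a}  FIRST[B]={a,b}  FIRST[C]={a}
pass 3: — fixpoint
  FIRST[S]={a,b}  FIRST[A]={a}  FIRST[B]={a,b}  FIRST[C]={a}

FIRST(C) = ["a"]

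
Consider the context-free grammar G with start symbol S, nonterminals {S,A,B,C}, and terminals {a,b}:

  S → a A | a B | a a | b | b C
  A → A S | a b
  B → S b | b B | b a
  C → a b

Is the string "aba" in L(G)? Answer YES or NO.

Convert to CNF:
  S -> T0 A | T0 B | T0 T0 | T1 C | b
  A -> A S | T0 T1
  B -> S T1 | T1 B | T1 T0
  C -> T0 T1
  T0 -> a
  T1 -> b

CYK table (by increasing span):
  [0..0]={T0}  "a"  orig:{}
  [1..1]={S,T1}  "b"  orig:{S}
  [2..2]={T0}  "a"  orig:{}
  [0..1]={A,C}  "ab"
  [1..2]={B}  "ba"
  [0..2]={S}  "aba"

S ∈ T[0,2] ⇒ YES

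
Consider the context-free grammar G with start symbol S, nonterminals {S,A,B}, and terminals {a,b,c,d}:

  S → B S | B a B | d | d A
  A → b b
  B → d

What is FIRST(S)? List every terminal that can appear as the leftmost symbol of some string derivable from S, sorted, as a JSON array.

FIRST iteration:
iter 1:
  A via A→b b: +{b}
  B via B→d: +{d}
  S via S→B S: +{d}
  S: {d}  A: {b}  B: {d}
iter 2: done
  S: {d}  A: {b}  B: {d}

FIRST(S) = ["d"]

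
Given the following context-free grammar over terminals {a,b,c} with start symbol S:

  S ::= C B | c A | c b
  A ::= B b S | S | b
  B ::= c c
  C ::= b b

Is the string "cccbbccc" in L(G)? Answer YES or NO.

CNF form of G:
  S -> C B | T1 A | T1 T0
  A -> B X2 | C B | T1 A | T1 T0 | b
  B -> T1 T1
  C -> T0 T0
  T0 -> b
  T1 -> c
  X2 -> T0 S

CYK fill:
  [0..0]={T1}  "c"  orig:{}
  [1..1]={T1}  "c"  orig:{}
  [2..2]={T1}  "c"  orig:{}
  [3..3]={A,T0}  "b"  orig:{A}
  [4..4]={A,T0}  "b"  orig:{A}
  [5..5]={T1}  "c"  orig:{}
  [6..6]={T1}  "c"  orig:{}
  [7..7]={T1}  "c"  orig:{}
  [0..1]={B}  "cc"
  [1..2]={B}  "cc"
  [2..3]={A,S}  "cb"
  [3..4]={C}  "bb"
  [4..5]=∅  "bc"
  [5..6]={B}  "cc"
  [6..7]={B}  "cc"
  [0..2]=∅  "ccc"
  [1..3]={A,S}  "ccb"
  [2..4]=∅  "cbb"
  [3..5]=∅  "bbc"
  [4..6]=∅  "bcc"
  [5..7]=∅  "ccc"
  [0..3]={A,S}  "cccb"
  [1..4]=∅  "ccbb"
  [2..5]=∅  "cbbc"
  [3..6]={A,S}  "bbcc"
  [4..7]=∅  "bccc"
  [0..4]=∅  "cccbb"
  [1..5]=∅  "ccbbc"
  [2..6]={A,S}  "cbbcc"
  [3..7]=∅  "bbccc"
  [0..5]=∅  "cccbbc"
  [1..6]={A,S}  "ccbbcc"
  [2..7]=∅  "cbbccc"
  [0..6]={A,S}  "cccbbcc"
  [1..7]=∅  "ccbbccc"
  [0..7]=∅  "cccbbccc"

S ∉ T[0,7] ⇒ NO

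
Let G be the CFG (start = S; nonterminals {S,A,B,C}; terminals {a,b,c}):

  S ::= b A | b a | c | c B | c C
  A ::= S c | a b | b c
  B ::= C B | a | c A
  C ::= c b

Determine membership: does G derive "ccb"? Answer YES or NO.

CNF form of G:
  S -> T0 B | T0 C | T2 A | T2 T1 | c
  A -> S T0 | T1 T2 | T2 T0
  B -> C B | T0 A | a
  C -> T0 T2
  T0 -> c
  T1 -> a
  T2 -> b

Fill CYK table bottom-up:
  cell(0,0) c: {S,T0}  orig:{S}
  cell(1,1) c: {S,T0}  orig:{S}
  cell(2,2) b: {T2}  orig:{}
  cell(0,1) cc: {A}
  cell(1,2) cb: {C}
  cell(0,2) ccb: {S}

S ∈ T[0,2] ⇒ YES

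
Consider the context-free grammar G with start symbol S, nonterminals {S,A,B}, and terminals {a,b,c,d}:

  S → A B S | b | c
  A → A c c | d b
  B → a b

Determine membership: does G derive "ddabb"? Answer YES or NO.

Convert to CNF:
  S -> A X5 | b | c
  A -> A X4 | T1 T2
  B -> T3 T2
  T0 -> c
  T1 -> d
  T2 -> b
  T3 -> a
  X4 -> T0 T0
  X5 -> B S

CYK table (by increasing span):
  cell(0,0) d: {T1}  orig:{}
  cell(1,1) d: {T1}  orig:{}
  cell(2,2) a: {T3}  orig:{}
  cell(3,3) b: {S,T2}  orig:{S}
  cell(4,4) b: {S,T2}  orig:{S}
  cell(0,1) dd: ∅
  cell(1,2) da: ∅
  cell(2,3) ab: {B}
  cell(3,4) bb: ∅
  cell(0,2) dda: ∅
  cell(1,3) dab: ∅
  cell(2,4) abb: {X5}  orig:{}
  cell(0,3) ddab: ∅
  cell(1,4) dabb: ∅
  cell(0,4) ddabb: ∅

S ∉ T[0,4] ⇒ NO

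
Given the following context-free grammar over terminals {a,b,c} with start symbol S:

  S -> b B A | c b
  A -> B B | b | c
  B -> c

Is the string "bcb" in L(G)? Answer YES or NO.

CNF form of G:
  S -> T0 X2 | T1 T0
  A -> B B | b | c
  B -> c
  T0 -> b
  T1 -> c
  X2 -> B A

CYK table (by increasing span):
  [0..0]={A,T0}  "b"  orig:{A}
  [1..1]={A,B,T1}  "c"  orig:{A,B}
  [2..2]={A,T0}  "b"  orig:{A}
  [0..1]=∅  "bc"
  [1..2]={S,X2}  "cb"  orig:{S}
  [0..2]={S}  "bcb"

S ∈ T[0,2] ⇒ YES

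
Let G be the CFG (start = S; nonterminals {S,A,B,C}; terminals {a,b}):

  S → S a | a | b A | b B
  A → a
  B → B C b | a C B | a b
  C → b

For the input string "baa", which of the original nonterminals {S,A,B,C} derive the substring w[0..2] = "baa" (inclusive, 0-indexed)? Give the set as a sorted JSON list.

CNF form of G:
  S -> S T1 | T0 A | T0 B | a
  A -> a
  B -> B X2 | T1 T0 | T1 X3
  C -> b
  T0 -> b
  T1 -> a
  X2 -> C T0
  X3 -> C B

CYK table (by increasing span), restricted to cells inside w[0..2]:
  cell(0,0) b: {C,T0}  orig:{C}
  cell(1,1) a: {A,S,T1}  orig:{A,S}
  cell(2,2) a: {A,S,T1}  orig:{A,S}
  cell(0,1) ba: {S}
  cell(1,2) aa: {S}
  cell(0,2) baa: {S}

Original NTs in T[0,2] deriving "baa": ["S"]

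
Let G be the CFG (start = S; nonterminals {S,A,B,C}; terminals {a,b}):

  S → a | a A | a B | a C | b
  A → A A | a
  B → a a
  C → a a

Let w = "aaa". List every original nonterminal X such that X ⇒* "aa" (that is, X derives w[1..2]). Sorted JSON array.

CNF form of G:
  S -> T0 A | T0 B | T0 C | a | b
  A -> A A | a
  B -> T0 T0
  C -> T0 T0
  T0 -> a

CYK fill (cells [i..j] with 1 ≤ i ≤ j ≤ 2 only):
  cell(1,1) a: {A,S,T0}  orig:{A,S}
  cell(2,2) a: {A,S,T0}  orig:{A,S}
  cell(1,2) aa: {A,B,C,S}

Original NTs in T[1,2] deriving "aa": ["A", "B", "C", "S"]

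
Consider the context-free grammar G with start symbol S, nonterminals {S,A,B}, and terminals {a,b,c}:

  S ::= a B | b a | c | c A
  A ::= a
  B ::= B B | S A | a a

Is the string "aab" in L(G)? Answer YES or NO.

CNF form of G:
  S -> T0 B | T1 T0 | T2 A | c
  A -> a
  B -> B B | S A | T0 T0
  T0 -> a
  T1 -> b
  T2 -> c

CYK fill:
  T[0,0] 'a' = {A,T0}  orig:{A}
  T[1,1] 'a' = {A,T0}  orig:{A}
  T[2,2] 'b' = {T1}  orig:{}
  T[0,1] 'aa' = {B}
  T[1,2] 'ab' = ∅
  T[0,2] 'aab' = ∅

S ∉ T[0,2] ⇒ NO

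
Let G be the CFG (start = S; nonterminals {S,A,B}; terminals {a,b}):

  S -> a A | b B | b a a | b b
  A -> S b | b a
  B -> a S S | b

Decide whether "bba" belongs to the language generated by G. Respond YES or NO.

Convert to CNF:
  S -> T0 B | T0 T0 | T0 X3 | T1 A
  A -> S T0 | T0 T1
  B -> T1 X2 | b
  T0 -> b
  T1 -> a
  X2 -> S S
  X3 -> T1 T1

CYK table (by increasing span):
  T[0,0] 'b' = {B,T0}  orig:{B}
  T[1,1] 'b' = {B,T0}  orig:{B}
  T[2,2] 'a' = {T1}  orig:{}
  T[0,1] 'bb' = {S}
  T[1,2] 'ba' = {A}
  T[0,2] 'bba' = ∅

S ∉ T[0,2] ⇒ NO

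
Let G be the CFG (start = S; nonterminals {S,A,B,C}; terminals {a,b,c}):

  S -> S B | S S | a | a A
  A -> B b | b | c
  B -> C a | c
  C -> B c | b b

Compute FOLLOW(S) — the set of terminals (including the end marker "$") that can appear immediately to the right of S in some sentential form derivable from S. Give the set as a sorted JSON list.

Compute FIRST by fixpoint:
round 1:
  A via A→b: +{b}
  A via A→c: +{c}
  B via B→c: +{c}
  C via C→B c: +{c}
  C via C→b b: +{b}
  S via S→a: +{a}
  FIRST[S]={a}  FIRST[A]={b,c}  FIRST[B]={c}  FIRST[C]={b,c}
round 2:
  B via B→C a: +{b}
  FIRST[S]={a}  FIRST[A]={b,c}  FIRST[B]={b,c}  FIRST[C]={b,c}
round 3: (no change)
  FIRST[S]={a}  FIRST[A]={b,c}  FIRST[B]={b,c}  FIRST[C]={b,c}

Compute FOLLOW by fixpoint:
initialize: $ ∈ FOLLOW(S)
[1]
  A→B b: FOLLOW(B) ⊇ FIRST(b) = {b}; new: +{b}
  B→C a: FOLLOW(C) ⊇ FIRST(a) = {a}; new: +{a}
  C→B c: FOLLOW(B) ⊇ FIRST(c) = {c}; new: +{c}
  S→S B: FOLLOW(S) ⊇ FIRST(B) = {b,c}; new: +{b,c}
  S→S B: FOLLOW(B) ⊇ FOLLOW(S) ⊇ {$,b,c}; new: +{$}
  S→S S: FOLLOW(S) ⊇ FIRST(S) = {a}; new: +{a}
  S→a A: FOLLOW(A) ⊇ FOLLOW(S) ⊇ {$,a,b,c}; new: +{$,a,b,c}
  FOLLOW(S)={$,a,b,c}  FOLLOW(A)={$,a,b,c}  FOLLOW(B)={$,b,c}  FOLLOW(C)={a}
[2]
  S→S B: FOLLOW(B) ⊇ FOLLOW(S) ⊇ {$,a,b,c}; new: +{a}
  FOLLOW(S)={$,a,b,c}  FOLLOW(A)={$,a,b,c}  FOLLOW(B)={$,a,b,c}  FOLLOW(C)={a}
[3] (no change)
  FOLLOW(S)={$,a,b,c}  FOLLOW(A)={$,a,b,c}  FOLLOW(B)={$,a,b,c}  FOLLOW(C)={a}

FOLLOW(S) = ["$", "a", "b", "c"]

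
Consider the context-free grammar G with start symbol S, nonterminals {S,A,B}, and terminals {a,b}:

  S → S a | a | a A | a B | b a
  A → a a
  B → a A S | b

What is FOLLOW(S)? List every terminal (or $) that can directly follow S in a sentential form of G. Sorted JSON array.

FIRST iteration:
round 1:
  A via A→a a: +{a}
  B via B→a A S: +{a}
  B via B→b: +{b}
  S via S→a: +{a}
  S via S→b a: +{b}
  S: {a,b}  A: {a}  B: {a,b}
round 2: done
  S: {a,b}  A: {a}  B: {a,b}

FOLLOW sets:
initialize: $ ∈ FOLLOW(S)
pass 1:
  B→a A S: FOLLOW(A) ⊇ FIRST(S) = {a,b}; new: +{a,b}
  S→S a: FOLLOW(S) ⊇ FIRST(a) = {a}; new: +{a}
  S→a A: FOLLOW(A) ⊇ FOLLOW(S) ⊇ {$,a}; new: +{$}
  S→a B: FOLLOW(B) ⊇ FOLLOW(S) ⊇ {$,a}; new: +{$,a}
  FOLLOW[S]={$,a}  FOLLOW[A]={$,a,b}  FOLLOW[B]={$,a}
pass 2: done
  FOLLOW[S]={$,a}  FOLLOW[A]={$,a,b}  FOLLOW[B]={$,a}

FOLLOW(S) = ["$", "a"]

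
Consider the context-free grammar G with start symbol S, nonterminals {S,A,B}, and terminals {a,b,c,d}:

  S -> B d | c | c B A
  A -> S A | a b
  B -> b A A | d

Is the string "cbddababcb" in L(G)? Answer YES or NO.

Convert to CNF:
  S -> B T2 | T3 X5 | c
  A -> S A | T0 T1
  B -> T1 X4 | d
  T0 -> a
  T1 -> b
  T2 -> d
  T3 -> c
  X4 -> A A
  X5 -> B A

Fill CYK table bottom-up:
  cell(0,0) c: {S,T3}  orig:{S}
  cell(1,1) b: {T1}  orig:{}
  cell(2,2) d: {B,T2}  orig:{B}
  cell(3,3) d: {B,T2}  orig:{B}
  cell(4,4) a: {T0}  orig:{}
  cell(5,5) b: {T1}  orig:{}
  cell(6,6) a: {T0}  orig:{}
  cell(7,7) b: {T1}  orig:{}
  cell(8,8) c: {S,T3}  orig:{S}
  cell(9,9) b: {T1}  orig:{}
  cell(0,1) cb: ∅
  cell(1,2) bd: ∅
  cell(2,3) dd: {S}
  cell(3,4) da: ∅
  cell(4,5) ab: {A}
  cell(5,6) ba: ∅
  cell(6,7) ab: {A}
  cell(7,8) bc: ∅
  cell(8,9) cb: ∅
  cell(0,2) cbd: ∅
  cell(1,3) bdd: ∅
  cell(2,4) dda: ∅
  cell(3,5) dab: {X5}  orig:{}
  cell(4,6) aba: ∅
  cell(5,7) bab: ∅
  cell(6,8) abc: ∅
  cell(7,9) bcb: ∅
  cell(0,3) cbdd: ∅
  cell(1,4) bdda: ∅
  cell(2,5) ddab: {A}
  cell(3,6) daba: ∅
  cell(4,7) abab: {X4}  orig:{}
  cell(5,8) babc: ∅
  cell(6,9) abcb: ∅
  cell(0,4) cbdda: ∅
  cell(1,5) bddab: ∅
  cell(2,6) ddaba: ∅
  cell(3,7) dabab: ∅
  cell(4,8) ababc: ∅
  cell(5,9) babcb: ∅
  cell(0,5) cbddab: ∅
  cell(1,6) bddaba: ∅
  cell(2,7) ddabab: {X4}  orig:{}
  cell(3,8) dababc: ∅
  cell(4,9) ababcb: ∅
  cell(0,6) cbddaba: ∅
  cell(1,7) bddabab: {B}
  cell(2,8) ddababc: ∅
  cell(3,9) dababcb: ∅
  cell(0,7) cbddabab: ∅
  cell(1,8) bddababc: ∅
  cell(2,9) ddababcb: ∅
  cell(0,8) cbddababc: ∅
  cell(1,9) bddababcb: ∅
  cell(0,9) cbddababcb: ∅

S ∉ T[0,9] ⇒ NO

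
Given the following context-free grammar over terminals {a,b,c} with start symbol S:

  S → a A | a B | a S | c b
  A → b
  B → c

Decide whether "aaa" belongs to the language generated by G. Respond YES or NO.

Convert to CNF:
  S -> T0 A | T0 B | T0 S | T1 T2
  A -> b
  B -> c
  T0 -> a
  T1 -> c
  T2 -> b

Fill CYK table bottom-up:
  T[0,0] 'a' = {T0}  orig:{}
  T[1,1] 'a' = {T0}  orig:{}
  T[2,2] 'a' = {T0}  orig:{}
  T[0,1] 'aa' = ∅
  T[1,2] 'aa' = ∅
  T[0,2] 'aaa' = ∅

S ∉ T[0,2] ⇒ NO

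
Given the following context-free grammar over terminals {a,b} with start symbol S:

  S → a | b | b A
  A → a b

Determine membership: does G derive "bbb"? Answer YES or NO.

CNF form of G:
  S -> T1 A | a | b
  A -> T0 T1
  T0 -> a
  T1 -> b

Fill CYK table bottom-up:
  cell(0,0) b: {S,T1}  orig:{S}
  cell(1,1) b: {S,T1}  orig:{S}
  cell(2,2) b: {S,T1}  orig:{S}
  cell(0,1) bb: ∅
  cell(1,2) bb: ∅
  cell(0,2) bbb: ∅

S ∉ T[0,2] ⇒ NO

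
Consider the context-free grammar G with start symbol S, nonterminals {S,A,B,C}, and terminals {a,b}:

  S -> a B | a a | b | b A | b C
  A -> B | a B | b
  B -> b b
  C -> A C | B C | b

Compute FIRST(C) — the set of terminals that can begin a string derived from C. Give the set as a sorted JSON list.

Compute FIRST by fixpoint:
pass 1:
  A via A→a B: +{a}
  A via A→b: +{b}
  B via B→b b: +{b}
  C via C→A C: +{a,b}
  S via S→a B: +{a}
  S via S→b: +{b}
  FIRST[S]={a,b}  FIRST[A]={a,b}  FIRST[B]={b}  FIRST[C]={a,b}
pass 2: — fixpoint
  FIRST[S]={a,b}  FIRST[A]={a,b}  FIRST[B]={b}  FIRST[C]={a,b}

FIRST(C) = ["a", "b"]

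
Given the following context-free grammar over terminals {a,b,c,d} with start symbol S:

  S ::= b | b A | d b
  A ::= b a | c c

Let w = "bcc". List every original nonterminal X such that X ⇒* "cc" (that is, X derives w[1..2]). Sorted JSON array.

Convert to CNF:
  S -> T0 A | T3 T0 | b
  A -> T0 T1 | T2 T2
  T0 -> b
  T1 -> a
  T2 -> c
  T3 -> d

CYK table (by increasing span), restricted to cells inside w[1..2]:
  [1..1]={T2}  "c"  orig:{}
  [2..2]={T2}  "c"  orig:{}
  [1..2]={A}  "cc"

Original NTs in T[1,2] deriving "cc": ["A"]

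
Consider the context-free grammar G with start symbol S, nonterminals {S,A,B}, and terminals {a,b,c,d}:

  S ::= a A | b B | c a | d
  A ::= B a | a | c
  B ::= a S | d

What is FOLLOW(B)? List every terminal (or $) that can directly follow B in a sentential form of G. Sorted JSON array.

Compute FIRST by fixpoint:
round 1:
  A via A→a: +{a}
  A via A→c: +{c}
  B via B→a S: +{a}
  B via B→d: +{d}
  S via S→a A: +{a}
  S via S→b B: +{b}
  S via S→c a: +{c}
  S via S→d: +{d}
  FIRST(S)={a,b,c,d}  FIRST(A)={a,c}  FIRST(B)={a,d}
round 2:
  A via A→B a: +{d}
  FIRST(S)={a,b,c,d}  FIRST(A)={a,c,d}  FIRST(B)={a,d}
round 3: done
  FIRST(S)={a,b,c,d}  FIRST(A)={a,c,d}  FIRST(B)={a,d}

Compute FOLLOW by fixpoint:
initialize: $ ∈ FOLLOW(S)
iter 1:
  A→B a: FOLLOW(B) ⊇ FIRST(a) = {a}; new: +{a}
  B→a S: FOLLOW(S) ⊇ FOLLOW(B) ⊇ {a}; new: +{a}
  S→a A: FOLLOW(A) ⊇ FOLLOW(S) ⊇ {$,a}; new: +{$,a}
  S→b B: FOLLOW(B) ⊇ FOLLOW(S) ⊇ {$,a}; new: +{$}
  FOLLOW[S]={$,a}  FOLLOW[A]={$,a}  FOLLOW[B]={$,a}
iter 2: (no change)
  FOLLOW[S]={$,a}  FOLLOW[A]={$,a}  FOLLOW[B]={$,a}

FOLLOW(B) = ["$", "a"]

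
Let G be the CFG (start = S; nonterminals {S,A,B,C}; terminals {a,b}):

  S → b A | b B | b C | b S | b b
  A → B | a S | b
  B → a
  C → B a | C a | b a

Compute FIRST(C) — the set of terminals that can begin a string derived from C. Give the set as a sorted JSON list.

FIRST sets, iterate to fixpoint:
round 1:
  A via A→a S: +{a}
  A via A→b: +{b}
  B via B→a: +{a}
  C via C→B a: +{a}
  C via C→b a: +{b}
  S via S→b A: +{b}
  FIRST[S]={b}  FIRST[A]={a,b}  FIRST[B]={a}  FIRST[C]={a,b}
round 2: (no change)
  FIRST[S]={b}  FIRST[A]={a,b}  FIRST[B]={a}  FIRST[C]={a,b}

FIRST(C) = ["a", "b"]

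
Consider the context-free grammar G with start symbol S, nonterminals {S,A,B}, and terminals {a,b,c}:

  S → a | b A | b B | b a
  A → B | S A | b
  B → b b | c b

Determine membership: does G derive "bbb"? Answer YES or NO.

CNF form of G:
  S -> T0 A | T0 B | T0 T2 | a
  A -> S A | T0 T0 | T1 T0 | b
  B -> T0 T0 | T1 T0
  T0 -> b
  T1 -> c
  T2 -> a

Fill CYK table bottom-up:
  [0..0]={A,T0}  "b"  orig:{A}
  [1..1]={A,T0}  "b"  orig:{A}
  [2..2]={A,T0}  "b"  orig:{A}
  [0..1]={A,B,S}  "bb"
  [1..2]={A,B,S}  "bb"
  [0..2]={A,S}  "bbb"

S ∈ T[0,2] ⇒ YES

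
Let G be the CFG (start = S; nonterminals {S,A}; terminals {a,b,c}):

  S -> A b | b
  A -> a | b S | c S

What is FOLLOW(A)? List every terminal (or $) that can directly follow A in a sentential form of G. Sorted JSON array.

Compute FIRST by fixpoint:
pass 1:
  A via A→a: +{a}
  A via A→b S: +{b}
  A via A→c S: +{c}
  S via S→A b: +{a,b,c}
  FIRST[S]={a,b,c}  FIRST[A]={a,b,c}
pass 2: — fixpoint
  FIRST[S]={a,b,c}  FIRST[A]={a,b,c}

FOLLOW sets:
seed FOLLOW(S) with $
iter 1:
  S→A b: FOLLOW(A) ⊇ FIRST(b) = {b}; new: +{b}
  S: {$}  A: {b}
iter 2:
  A→b S: FOLLOW(S) ⊇ FOLLOW(A) ⊇ {b}; new: +{b}
  S: {$,b}  A: {b}
iter 3: done
  S: {$,b}  A: {b}

FOLLOW(A) = ["b"]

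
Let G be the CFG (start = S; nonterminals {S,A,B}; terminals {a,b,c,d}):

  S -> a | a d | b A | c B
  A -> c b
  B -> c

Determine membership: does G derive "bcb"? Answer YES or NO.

CNF form of G:
  S -> T0 B | T1 A | T2 T3 | a
  A -> T0 T1
  B -> c
  T0 -> c
  T1 -> b
  T2 -> a
  T3 -> d

CYK fill:
  [0..0]={T1}  "b"  orig:{}
  [1..1]={B,T0}  "c"  orig:{B}
  [2..2]={T1}  "b"  orig:{}
  [0..1]=∅  "bc"
  [1..2]={A}  "cb"
  [0..2]={S}  "bcb"

S ∈ T[0,2] ⇒ YES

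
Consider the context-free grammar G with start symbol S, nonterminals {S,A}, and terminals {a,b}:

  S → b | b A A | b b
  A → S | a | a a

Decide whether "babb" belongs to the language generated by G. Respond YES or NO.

Convert to CNF:
  S -> T1 T1 | T1 X3 | b
  A -> T0 T0 | T1 T1 | T1 X2 | a | b
  T0 -> a
  T1 -> b
  X2 -> A A
  X3 -> A A

CYK fill:
  [0..0]={A,S,T1}  "b"  orig:{A,S}
  [1..1]={A,T0}  "a"  orig:{A}
  [2..2]={A,S,T1}  "b"  orig:{A,S}
  [3..3]={A,S,T1}  "b"  orig:{A,S}
  [0..1]={X2,X3}  "ba"  orig:{}
  [1..2]={X2,X3}  "ab"  orig:{}
  [2..3]={A,S,X2,X3}  "bb"  orig:{A,S}
  [0..2]={A,S}  "bab"
  [1..3]={X2,X3}  "abb"  orig:{}
  [0..3]={A,S,X2,X3}  "babb"  orig:{A,S}

S ∈ T[0,3] ⇒ YES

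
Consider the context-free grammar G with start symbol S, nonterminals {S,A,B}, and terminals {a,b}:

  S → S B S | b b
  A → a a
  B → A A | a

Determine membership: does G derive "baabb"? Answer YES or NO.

Convert to CNF:
  S -> S X2 | T1 T1
  A -> T0 T0
  B -> A A | a
  T0 -> a
  T1 -> b
  X2 -> B S

CYK table (by increasing span):
  cell(0,0) b: {T1}  orig:{}
  cell(1,1) a: {B,T0}  orig:{B}
  cell(2,2) a: {B,T0}  orig:{B}
  cell(3,3) b: {T1}  orig:{}
  cell(4,4) b: {T1}  orig:{}
  cell(0,1) ba: ∅
  cell(1,2) aa: {A}
  cell(2,3) ab: ∅
  cell(3,4) bb: {S}
  cell(0,2) baa: ∅
  cell(1,3) aab: ∅
  cell(2,4) abb: {X2}  orig:{}
  cell(0,3) baab: ∅
  cell(1,4) aabb: ∅
  cell(0,4) baabb: ∅

S ∉ T[0,4] ⇒ NO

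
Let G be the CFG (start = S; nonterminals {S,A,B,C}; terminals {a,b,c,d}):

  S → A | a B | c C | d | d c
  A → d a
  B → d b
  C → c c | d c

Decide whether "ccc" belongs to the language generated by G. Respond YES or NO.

CNF form of G:
  S -> T0 T1 | T0 T3 | T1 B | T3 C | d
  A -> T0 T1
  B -> T0 T2
  C -> T0 T3 | T3 T3
  T0 -> d
  T1 -> a
  T2 -> b
  T3 -> c

CYK table (by increasing span):
  cell(0,0) c: {T3}  orig:{}
  cell(1,1) c: {T3}  orig:{}
  cell(2,2) c: {T3}  orig:{}
  cell(0,1) cc: {C}
  cell(1,2) cc: {C}
  cell(0,2) ccc: {S}

S ∈ T[0,2] ⇒ YES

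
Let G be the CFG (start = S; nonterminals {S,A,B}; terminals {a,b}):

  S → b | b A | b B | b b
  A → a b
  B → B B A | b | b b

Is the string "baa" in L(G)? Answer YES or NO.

Convert to CNF:
  S -> T1 A | T1 B | T1 T1 | b
  A -> T0 T1
  B -> B X2 | T1 T1 | b
  T0 -> a
  T1 -> b
  X2 -> B A

CYK table (by increasing span):
  cell(0,0) b: {B,S,T1}  orig:{B,S}
  cell(1,1) a: {T0}  orig:{}
  cell(2,2) a: {T0}  orig:{}
  cell(0,1) ba: ∅
  cell(1,2) aa: ∅
  cell(0,2) baa: ∅

S ∉ T[0,2] ⇒ NO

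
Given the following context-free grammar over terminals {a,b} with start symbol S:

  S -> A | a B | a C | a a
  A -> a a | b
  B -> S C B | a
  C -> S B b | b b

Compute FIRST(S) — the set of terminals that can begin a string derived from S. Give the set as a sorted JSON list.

FIRST iteration:
[1]
  A via A→a a: +{a}
  A via A→b: +{b}
  B via B→a: +{a}
  C via C→b b: +{b}
  S via S→A: +{a,b}
  S: {a,b}  A: {a,b}  B: {a}  C: {b}
[2]
  B via B→S C B: +{b}
  C via C→S B b: +{a}
  S: {a,b}  A: {a,b}  B: {a,b}  C: {a,b}
[3] (no change)
  S: {a,b}  A: {a,b}  B: {a,b}  C: {a,b}

FIRST(S) = ["a", "b"]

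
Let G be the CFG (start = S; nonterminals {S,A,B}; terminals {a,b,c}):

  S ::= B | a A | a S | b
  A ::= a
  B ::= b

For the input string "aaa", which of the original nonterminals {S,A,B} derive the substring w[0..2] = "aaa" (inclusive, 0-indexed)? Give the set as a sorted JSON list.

Convert to CNF:
  S -> T0 A | T0 S | b
  A -> a
  B -> b
  T0 -> a

CYK table (by increasing span) — only the sub-triangle for w[0..2]:
  [0..0]={A,T0}  "a"  orig:{A}
  [1..1]={A,T0}  "a"  orig:{A}
  [2..2]={A,T0}  "a"  orig:{A}
  [0..1]={S}  "aa"
  [1..2]={S}  "aa"
  [0..2]={S}  "aaa"

Original NTs in T[0,2] deriving "aaa": ["S"]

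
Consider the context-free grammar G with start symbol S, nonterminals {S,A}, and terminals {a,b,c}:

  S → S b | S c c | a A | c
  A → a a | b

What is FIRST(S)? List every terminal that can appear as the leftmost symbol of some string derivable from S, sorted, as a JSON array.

Compute FIRST by fixpoint:
[1]
  A via A→a a: +{a}
  A via A→b: +{b}
  S via S→a A: +{a}
  S via S→c: +{c}
  FIRST(S)={a,c}  FIRST(A)={a,b}
[2] (no change)
  FIRST(S)={a,c}  FIRST(A)={a,b}

FIRST(S) = ["a", "c"]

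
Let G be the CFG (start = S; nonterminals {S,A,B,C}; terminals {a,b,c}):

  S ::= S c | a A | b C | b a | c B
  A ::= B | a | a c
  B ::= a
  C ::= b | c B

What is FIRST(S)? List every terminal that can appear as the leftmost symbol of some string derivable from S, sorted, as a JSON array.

Compute FIRST by fixpoint:
[1]
  A via A→a: +{a}
  B via B→a: +{a}
  C via C→b: +{b}
  C via C→c B: +{c}
  S via S→a A: +{a}
  S via S→b C: +{b}
  S via S→c B: +{c}
  FIRST[S]={a,b,c}  FIRST[A]={a}  FIRST[B]={a}  FIRST[C]={b,c}
[2] done
  FIRST[S]={a,b,c}  FIRST[A]={a}  FIRST[B]={a}  FIRST[C]={b,c}

FIRST(S) = ["a", "b", "c"]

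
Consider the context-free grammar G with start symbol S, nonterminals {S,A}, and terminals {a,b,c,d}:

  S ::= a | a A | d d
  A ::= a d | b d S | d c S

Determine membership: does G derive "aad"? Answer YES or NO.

CNF form of G:
  S -> T0 A | T1 T1 | a
  A -> T0 T1 | T1 X5 | T2 X4
  T0 -> a
  T1 -> d
  T2 -> b
  T3 -> c
  X4 -> T1 S
  X5 -> T3 S

CYK fill:
  T[0,0] 'a' = {S,T0}  orig:{S}
  T[1,1] 'a' = {S,T0}  orig:{S}
  T[2,2] 'd' = {T1}  orig:{}
  T[0,1] 'aa' = ∅
  T[1,2] 'ad' = {A}
  T[0,2] 'aad' = {S}

S ∈ T[0,2] ⇒ YES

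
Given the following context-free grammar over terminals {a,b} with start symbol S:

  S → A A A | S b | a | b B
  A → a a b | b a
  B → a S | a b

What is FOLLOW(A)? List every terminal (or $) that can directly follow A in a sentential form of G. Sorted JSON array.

FIRST sets, iterate to fixpoint:
iter 1:
  A via A→a a b: +{a}
  A via A→b a: +{b}
  B via B→a S: +{a}
  S via S→A A A: +{a,b}
  FIRST(S)={a,b}  FIRST(A)={a,b}  FIRST(B)={a}
iter 2: (no change)
  FIRST(S)={a,b}  FIRST(A)={a,b}  FIRST(B)={a}

FOLLOW sets:
initialize: $ ∈ FOLLOW(S)
round 1:
  S→A A A: FOLLOW(A) ⊇ FIRST(A) = {a,b}; new: +{a,b}
  S→A A A: FOLLOW(A) ⊇ FOLLOW(S) ⊇ {$}; new: +{$}
  S→S b: FOLLOW(S) ⊇ FIRST(b) = {b}; new: +{b}
  S→b B: FOLLOW(B) ⊇ FOLLOW(S) ⊇ {$,b}; new: +{$,b}
  S: {$,b}  A: {$,a,b}  B: {$,b}
round 2: (stable)
  S: {$,b}  A: {$,a,b}  B: {$,b}

FOLLOW(A) = ["$", "a", "b"]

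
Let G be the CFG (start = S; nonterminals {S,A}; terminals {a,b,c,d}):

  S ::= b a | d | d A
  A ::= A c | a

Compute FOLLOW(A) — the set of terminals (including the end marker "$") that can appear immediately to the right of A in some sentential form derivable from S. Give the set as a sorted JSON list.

FIRST iteration:
pass 1:
  A via A→a: +{a}
  S via S→b a: +{b}
  S via S→d: +{d}
  FIRST(S)={b,d}  FIRST(A)={a}
pass 2: done
  FIRST(S)={b,d}  FIRST(A)={a}

FOLLOW sets:
seed FOLLOW(S) with $
[1]
  A→A c: FOLLOW(A) ⊇ FIRST(c) = {c}; new: +{c}
  S→d A: FOLLOW(A) ⊇ FOLLOW(S) ⊇ {$}; new: +{$}
  S: {$}  A: {$,c}
[2] — fixpoint
  S: {$}  A: {$,c}

FOLLOW(A) = ["$", "c"]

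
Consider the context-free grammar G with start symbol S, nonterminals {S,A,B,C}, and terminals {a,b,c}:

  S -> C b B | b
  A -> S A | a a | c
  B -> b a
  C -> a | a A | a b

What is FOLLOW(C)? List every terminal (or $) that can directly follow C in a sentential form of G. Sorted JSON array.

FIRST iteration:
[1]
  A via A→a a: +{a}
  A via A→c: +{c}
  B via B→b a: +{b}
  C via C→a: +{a}
  S via S→C b B: +{a}
  S via S→b: +{b}
  S: {a,b}  A: {a,c}  B: {b}  C: {a}
[2]
  A via A→S A: +{b}
  S: {a,b}  A: {a,b,c}  B: {b}  C: {a}
[3] done
  S: {a,b}  A: {a,b,c}  B: {b}  C: {a}

FOLLOW sets:
FOLLOW(S) := {$}
round 1:
  A→S A: FOLLOW(S) ⊇ FIRST(A) = {a,b,c}; new: +{a,b,c}
  S→C b B: FOLLOW(C) ⊇ FIRST(b) = {b}; new: +{b}
  S→C b B: FOLLOW(B) ⊇ FOLLOW(S) ⊇ {$,a,b,c}; new: +{$,a,b,c}
  FOLLOW[S]={$,a,b,c}  FOLLOW[A]={}  FOLLOW[B]={$,a,b,c}  FOLLOW[C]={b}
round 2:
  C→a A: FOLLOW(A) ⊇ FOLLOW(C) ⊇ {b}; new: +{b}
  FOLLOW[S]={$,a,b,c}  FOLLOW[A]={b}  FOLLOW[B]={$,a,b,c}  FOLLOW[C]={b}
round 3: — fixpoint
  FOLLOW[S]={$,a,b,c}  FOLLOW[A]={b}  FOLLOW[B]={$,a,b,c}  FOLLOW[C]={b}

FOLLOW(C) = ["b"]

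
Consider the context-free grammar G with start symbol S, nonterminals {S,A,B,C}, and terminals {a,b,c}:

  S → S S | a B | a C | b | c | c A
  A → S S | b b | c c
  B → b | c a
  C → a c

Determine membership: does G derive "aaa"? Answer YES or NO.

Convert to CNF:
  S -> S S | T1 A | T2 B | T2 C | b | c
  A -> S S | T0 T0 | T1 T1
  B -> T1 T2 | b
  C -> T2 T1
  T0 -> b
  T1 -> c
  T2 -> a

Fill CYK table bottom-up:
  T[0,0] 'a' = {T2}  orig:{}
  T[1,1] 'a' = {T2}  orig:{}
  T[2,2] 'a' = {T2}  orig:{}
  T[0,1] 'aa' = ∅
  T[1,2] 'aa' = ∅
  T[0,2] 'aaa' = ∅

S ∉ T[0,2] ⇒ NO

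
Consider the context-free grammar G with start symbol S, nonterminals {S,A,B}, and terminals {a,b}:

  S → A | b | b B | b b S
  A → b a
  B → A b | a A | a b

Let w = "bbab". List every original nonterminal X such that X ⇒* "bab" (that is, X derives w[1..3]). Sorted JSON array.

Convert to CNF:
  S -> T0 B | T0 T1 | T0 X2 | b
  A -> T0 T1
  B -> A T0 | T1 A | T1 T0
  T0 -> b
  T1 -> a
  X2 -> T0 S

Fill CYK table bottom-up (cells [i..j] with 1 ≤ i ≤ j ≤ 3 only):
  [1..1]={S,T0}  "b"  orig:{S}
  [2..2]={T1}  "a"  orig:{}
  [3..3]={S,T0}  "b"  orig:{S}
  [1..2]={A,S}  "ba"
  [2..3]={B}  "ab"
  [1..3]={B,S}  "bab"

Original NTs in T[1,3] deriving "bab": ["B", "S"]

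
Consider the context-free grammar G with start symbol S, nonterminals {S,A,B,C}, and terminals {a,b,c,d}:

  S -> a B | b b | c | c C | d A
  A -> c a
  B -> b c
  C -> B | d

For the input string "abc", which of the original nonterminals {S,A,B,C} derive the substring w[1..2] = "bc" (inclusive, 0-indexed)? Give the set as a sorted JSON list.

Convert to CNF:
  S -> T0 C | T1 B | T2 T2 | T3 A | c
  A -> T0 T1
  B -> T2 T0
  C -> T2 T0 | d
  T0 -> c
  T1 -> a
  T2 -> b
  T3 -> d

CYK fill, restricted to cells inside w[1..2]:
  T[1,1] 'b' = {T2}  orig:{}
  T[2,2] 'c' = {S,T0}  orig:{S}
  T[1,2] 'bc' = {B,C}

Original NTs in T[1,2] deriving "bc": ["B", "C"]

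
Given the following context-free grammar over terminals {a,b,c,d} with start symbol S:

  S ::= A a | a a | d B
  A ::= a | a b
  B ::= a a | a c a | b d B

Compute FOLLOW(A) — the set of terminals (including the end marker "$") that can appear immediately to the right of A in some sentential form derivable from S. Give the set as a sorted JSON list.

Compute FIRST by fixpoint:
round 1:
  A via A→a: +{a}
  B via B→a a: +{a}
  B via B→b d B: +{b}
  S via S→A a: +{a}
  S via S→d B: +{d}
  FIRST(S)={a,d}  FIRST(A)={a}  FIRST(B)={a,b}
round 2: (no change)
  FIRST(S)={a,d}  FIRST(A)={a}  FIRST(B)={a,b}

FOLLOW iteration:
initialize: $ ∈ FOLLOW(S)
pass 1:
  S→A a: FOLLOW(A) ⊇ FIRST(a) = {a}; new: +{a}
  S→d B: FOLLOW(B) ⊇ FOLLOW(S) ⊇ {$}; new: +{$}
  S: {$}  A: {a}  B: {$}
pass 2: (stable)
  S: {$}  A: {a}  B: {$}

FOLLOW(A) = ["a"]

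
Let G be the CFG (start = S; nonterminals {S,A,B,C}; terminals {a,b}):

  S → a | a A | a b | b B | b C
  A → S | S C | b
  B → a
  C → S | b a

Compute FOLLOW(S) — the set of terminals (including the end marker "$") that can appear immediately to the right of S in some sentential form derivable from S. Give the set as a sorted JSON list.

FIRST sets, iterate to fixpoint:
iter 1:
  A via A→b: +{b}
  B via B→a: +{a}
  C via C→b a: +{b}
  S via S→a: +{a}
  S via S→b B: +{b}
  FIRST[S]={a,b}  FIRST[A]={b}  FIRST[B]={a}  FIRST[C]={b}
iter 2:
  A via A→S: +{a}
  C via C→S: +{a}
  FIRST[S]={a,b}  FIRST[A]={a,b}  FIRST[B]={a}  FIRST[C]={a,b}
iter 3: (no change)
  FIRST[S]={a,b}  FIRST[A]={a,b}  FIRST[B]={a}  FIRST[C]={a,b}

FOLLOW sets:
seed FOLLOW(S) with $
pass 1:
  A→S C: FOLLOW(S) ⊇ FIRST(C) = {a,b}; new: +{a,b}
  S→a A: FOLLOW(A) ⊇ FOLLOW(S) ⊇ {$,a,b}; new: +{$,a,b}
  S→b B: FOLLOW(B) ⊇ FOLLOW(S) ⊇ {$,a,b}; new: +{$,a,b}
  S→b C: FOLLOW(C) ⊇ FOLLOW(S) ⊇ {$,a,b}; new: +{$,a,b}
  FOLLOW(S)={$,a,b}  FOLLOW(A)={$,a,b}  FOLLOW(B)={$,a,b}  FOLLOW(C)={$,a,b}
pass 2: — fixpoint
  FOLLOW(S)={$,a,b}  FOLLOW(A)={$,a,b}  FOLLOW(B)={$,a,b}  FOLLOW(C)={$,a,b}

FOLLOW(S) = ["$", "a", "b"]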